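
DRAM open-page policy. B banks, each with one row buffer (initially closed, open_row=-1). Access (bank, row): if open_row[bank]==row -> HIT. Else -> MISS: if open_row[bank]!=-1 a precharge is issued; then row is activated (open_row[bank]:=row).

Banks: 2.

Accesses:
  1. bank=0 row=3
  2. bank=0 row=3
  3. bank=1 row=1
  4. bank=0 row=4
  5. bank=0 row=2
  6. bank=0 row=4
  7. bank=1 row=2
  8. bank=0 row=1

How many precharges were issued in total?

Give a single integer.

Acc 1: bank0 row3 -> MISS (open row3); precharges=0
Acc 2: bank0 row3 -> HIT
Acc 3: bank1 row1 -> MISS (open row1); precharges=0
Acc 4: bank0 row4 -> MISS (open row4); precharges=1
Acc 5: bank0 row2 -> MISS (open row2); precharges=2
Acc 6: bank0 row4 -> MISS (open row4); precharges=3
Acc 7: bank1 row2 -> MISS (open row2); precharges=4
Acc 8: bank0 row1 -> MISS (open row1); precharges=5

Answer: 5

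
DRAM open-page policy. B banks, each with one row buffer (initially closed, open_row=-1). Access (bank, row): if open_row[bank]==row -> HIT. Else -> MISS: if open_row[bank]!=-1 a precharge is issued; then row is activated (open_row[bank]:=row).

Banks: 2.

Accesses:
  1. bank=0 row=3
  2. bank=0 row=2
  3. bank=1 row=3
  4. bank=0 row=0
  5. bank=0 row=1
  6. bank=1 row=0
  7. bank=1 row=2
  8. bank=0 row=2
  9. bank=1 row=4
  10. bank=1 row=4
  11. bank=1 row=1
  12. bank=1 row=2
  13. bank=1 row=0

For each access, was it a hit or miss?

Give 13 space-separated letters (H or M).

Acc 1: bank0 row3 -> MISS (open row3); precharges=0
Acc 2: bank0 row2 -> MISS (open row2); precharges=1
Acc 3: bank1 row3 -> MISS (open row3); precharges=1
Acc 4: bank0 row0 -> MISS (open row0); precharges=2
Acc 5: bank0 row1 -> MISS (open row1); precharges=3
Acc 6: bank1 row0 -> MISS (open row0); precharges=4
Acc 7: bank1 row2 -> MISS (open row2); precharges=5
Acc 8: bank0 row2 -> MISS (open row2); precharges=6
Acc 9: bank1 row4 -> MISS (open row4); precharges=7
Acc 10: bank1 row4 -> HIT
Acc 11: bank1 row1 -> MISS (open row1); precharges=8
Acc 12: bank1 row2 -> MISS (open row2); precharges=9
Acc 13: bank1 row0 -> MISS (open row0); precharges=10

Answer: M M M M M M M M M H M M M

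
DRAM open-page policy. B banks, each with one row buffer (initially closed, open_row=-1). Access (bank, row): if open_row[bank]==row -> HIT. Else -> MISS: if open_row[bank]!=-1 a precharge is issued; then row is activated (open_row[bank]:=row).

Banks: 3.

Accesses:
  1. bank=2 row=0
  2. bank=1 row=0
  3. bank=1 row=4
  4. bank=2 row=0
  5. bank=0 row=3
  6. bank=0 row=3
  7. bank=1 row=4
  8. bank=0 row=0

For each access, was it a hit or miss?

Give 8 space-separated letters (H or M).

Acc 1: bank2 row0 -> MISS (open row0); precharges=0
Acc 2: bank1 row0 -> MISS (open row0); precharges=0
Acc 3: bank1 row4 -> MISS (open row4); precharges=1
Acc 4: bank2 row0 -> HIT
Acc 5: bank0 row3 -> MISS (open row3); precharges=1
Acc 6: bank0 row3 -> HIT
Acc 7: bank1 row4 -> HIT
Acc 8: bank0 row0 -> MISS (open row0); precharges=2

Answer: M M M H M H H M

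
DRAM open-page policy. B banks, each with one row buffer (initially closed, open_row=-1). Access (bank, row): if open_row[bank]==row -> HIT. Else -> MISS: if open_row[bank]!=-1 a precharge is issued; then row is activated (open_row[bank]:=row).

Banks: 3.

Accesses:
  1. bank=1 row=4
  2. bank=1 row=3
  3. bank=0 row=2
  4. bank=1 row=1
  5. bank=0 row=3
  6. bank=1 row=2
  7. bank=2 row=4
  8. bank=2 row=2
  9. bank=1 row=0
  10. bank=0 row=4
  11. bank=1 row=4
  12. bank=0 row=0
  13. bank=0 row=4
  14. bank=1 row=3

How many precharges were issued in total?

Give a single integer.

Answer: 11

Derivation:
Acc 1: bank1 row4 -> MISS (open row4); precharges=0
Acc 2: bank1 row3 -> MISS (open row3); precharges=1
Acc 3: bank0 row2 -> MISS (open row2); precharges=1
Acc 4: bank1 row1 -> MISS (open row1); precharges=2
Acc 5: bank0 row3 -> MISS (open row3); precharges=3
Acc 6: bank1 row2 -> MISS (open row2); precharges=4
Acc 7: bank2 row4 -> MISS (open row4); precharges=4
Acc 8: bank2 row2 -> MISS (open row2); precharges=5
Acc 9: bank1 row0 -> MISS (open row0); precharges=6
Acc 10: bank0 row4 -> MISS (open row4); precharges=7
Acc 11: bank1 row4 -> MISS (open row4); precharges=8
Acc 12: bank0 row0 -> MISS (open row0); precharges=9
Acc 13: bank0 row4 -> MISS (open row4); precharges=10
Acc 14: bank1 row3 -> MISS (open row3); precharges=11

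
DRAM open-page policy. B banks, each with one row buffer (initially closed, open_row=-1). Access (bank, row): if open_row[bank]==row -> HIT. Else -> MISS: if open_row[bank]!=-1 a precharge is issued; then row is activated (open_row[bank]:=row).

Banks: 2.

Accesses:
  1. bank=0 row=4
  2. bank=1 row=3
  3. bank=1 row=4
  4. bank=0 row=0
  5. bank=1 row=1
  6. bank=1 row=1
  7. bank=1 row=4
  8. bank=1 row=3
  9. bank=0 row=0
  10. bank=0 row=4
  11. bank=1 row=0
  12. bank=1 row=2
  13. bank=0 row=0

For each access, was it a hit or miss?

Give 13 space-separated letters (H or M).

Answer: M M M M M H M M H M M M M

Derivation:
Acc 1: bank0 row4 -> MISS (open row4); precharges=0
Acc 2: bank1 row3 -> MISS (open row3); precharges=0
Acc 3: bank1 row4 -> MISS (open row4); precharges=1
Acc 4: bank0 row0 -> MISS (open row0); precharges=2
Acc 5: bank1 row1 -> MISS (open row1); precharges=3
Acc 6: bank1 row1 -> HIT
Acc 7: bank1 row4 -> MISS (open row4); precharges=4
Acc 8: bank1 row3 -> MISS (open row3); precharges=5
Acc 9: bank0 row0 -> HIT
Acc 10: bank0 row4 -> MISS (open row4); precharges=6
Acc 11: bank1 row0 -> MISS (open row0); precharges=7
Acc 12: bank1 row2 -> MISS (open row2); precharges=8
Acc 13: bank0 row0 -> MISS (open row0); precharges=9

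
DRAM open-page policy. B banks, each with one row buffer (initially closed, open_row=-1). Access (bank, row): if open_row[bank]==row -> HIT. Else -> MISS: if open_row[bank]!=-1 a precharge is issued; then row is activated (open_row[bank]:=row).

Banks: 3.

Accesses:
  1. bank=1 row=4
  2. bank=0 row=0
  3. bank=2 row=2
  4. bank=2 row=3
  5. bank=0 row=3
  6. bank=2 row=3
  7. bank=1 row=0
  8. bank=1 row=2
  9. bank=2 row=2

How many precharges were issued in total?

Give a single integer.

Acc 1: bank1 row4 -> MISS (open row4); precharges=0
Acc 2: bank0 row0 -> MISS (open row0); precharges=0
Acc 3: bank2 row2 -> MISS (open row2); precharges=0
Acc 4: bank2 row3 -> MISS (open row3); precharges=1
Acc 5: bank0 row3 -> MISS (open row3); precharges=2
Acc 6: bank2 row3 -> HIT
Acc 7: bank1 row0 -> MISS (open row0); precharges=3
Acc 8: bank1 row2 -> MISS (open row2); precharges=4
Acc 9: bank2 row2 -> MISS (open row2); precharges=5

Answer: 5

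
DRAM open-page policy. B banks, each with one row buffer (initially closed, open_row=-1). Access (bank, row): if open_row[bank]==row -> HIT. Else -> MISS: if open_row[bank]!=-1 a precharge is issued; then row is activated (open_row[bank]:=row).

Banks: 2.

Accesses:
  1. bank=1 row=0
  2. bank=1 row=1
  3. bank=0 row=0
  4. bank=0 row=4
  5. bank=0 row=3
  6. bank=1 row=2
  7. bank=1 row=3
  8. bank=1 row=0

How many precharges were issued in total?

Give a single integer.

Answer: 6

Derivation:
Acc 1: bank1 row0 -> MISS (open row0); precharges=0
Acc 2: bank1 row1 -> MISS (open row1); precharges=1
Acc 3: bank0 row0 -> MISS (open row0); precharges=1
Acc 4: bank0 row4 -> MISS (open row4); precharges=2
Acc 5: bank0 row3 -> MISS (open row3); precharges=3
Acc 6: bank1 row2 -> MISS (open row2); precharges=4
Acc 7: bank1 row3 -> MISS (open row3); precharges=5
Acc 8: bank1 row0 -> MISS (open row0); precharges=6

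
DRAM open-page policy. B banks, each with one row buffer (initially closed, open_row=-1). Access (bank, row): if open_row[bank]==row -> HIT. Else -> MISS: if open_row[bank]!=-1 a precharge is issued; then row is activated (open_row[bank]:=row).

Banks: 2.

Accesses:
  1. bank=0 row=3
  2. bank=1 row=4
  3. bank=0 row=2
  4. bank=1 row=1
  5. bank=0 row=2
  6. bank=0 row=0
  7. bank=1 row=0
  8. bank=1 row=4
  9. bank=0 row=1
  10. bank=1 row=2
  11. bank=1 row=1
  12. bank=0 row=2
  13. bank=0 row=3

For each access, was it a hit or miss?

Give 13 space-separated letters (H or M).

Answer: M M M M H M M M M M M M M

Derivation:
Acc 1: bank0 row3 -> MISS (open row3); precharges=0
Acc 2: bank1 row4 -> MISS (open row4); precharges=0
Acc 3: bank0 row2 -> MISS (open row2); precharges=1
Acc 4: bank1 row1 -> MISS (open row1); precharges=2
Acc 5: bank0 row2 -> HIT
Acc 6: bank0 row0 -> MISS (open row0); precharges=3
Acc 7: bank1 row0 -> MISS (open row0); precharges=4
Acc 8: bank1 row4 -> MISS (open row4); precharges=5
Acc 9: bank0 row1 -> MISS (open row1); precharges=6
Acc 10: bank1 row2 -> MISS (open row2); precharges=7
Acc 11: bank1 row1 -> MISS (open row1); precharges=8
Acc 12: bank0 row2 -> MISS (open row2); precharges=9
Acc 13: bank0 row3 -> MISS (open row3); precharges=10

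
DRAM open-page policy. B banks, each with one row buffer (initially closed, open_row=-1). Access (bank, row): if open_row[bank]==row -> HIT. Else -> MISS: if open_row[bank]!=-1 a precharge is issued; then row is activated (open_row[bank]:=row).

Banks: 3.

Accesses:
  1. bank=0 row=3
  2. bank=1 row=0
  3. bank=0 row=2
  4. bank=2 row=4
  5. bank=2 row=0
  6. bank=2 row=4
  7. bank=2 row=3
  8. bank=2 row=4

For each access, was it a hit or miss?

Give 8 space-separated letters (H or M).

Answer: M M M M M M M M

Derivation:
Acc 1: bank0 row3 -> MISS (open row3); precharges=0
Acc 2: bank1 row0 -> MISS (open row0); precharges=0
Acc 3: bank0 row2 -> MISS (open row2); precharges=1
Acc 4: bank2 row4 -> MISS (open row4); precharges=1
Acc 5: bank2 row0 -> MISS (open row0); precharges=2
Acc 6: bank2 row4 -> MISS (open row4); precharges=3
Acc 7: bank2 row3 -> MISS (open row3); precharges=4
Acc 8: bank2 row4 -> MISS (open row4); precharges=5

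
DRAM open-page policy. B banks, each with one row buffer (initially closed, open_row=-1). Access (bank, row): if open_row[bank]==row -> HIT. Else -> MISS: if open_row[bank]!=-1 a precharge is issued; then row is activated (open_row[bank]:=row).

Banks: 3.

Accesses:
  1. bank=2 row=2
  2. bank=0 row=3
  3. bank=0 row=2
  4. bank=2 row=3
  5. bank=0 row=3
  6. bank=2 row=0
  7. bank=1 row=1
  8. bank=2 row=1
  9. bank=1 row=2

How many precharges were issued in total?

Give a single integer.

Answer: 6

Derivation:
Acc 1: bank2 row2 -> MISS (open row2); precharges=0
Acc 2: bank0 row3 -> MISS (open row3); precharges=0
Acc 3: bank0 row2 -> MISS (open row2); precharges=1
Acc 4: bank2 row3 -> MISS (open row3); precharges=2
Acc 5: bank0 row3 -> MISS (open row3); precharges=3
Acc 6: bank2 row0 -> MISS (open row0); precharges=4
Acc 7: bank1 row1 -> MISS (open row1); precharges=4
Acc 8: bank2 row1 -> MISS (open row1); precharges=5
Acc 9: bank1 row2 -> MISS (open row2); precharges=6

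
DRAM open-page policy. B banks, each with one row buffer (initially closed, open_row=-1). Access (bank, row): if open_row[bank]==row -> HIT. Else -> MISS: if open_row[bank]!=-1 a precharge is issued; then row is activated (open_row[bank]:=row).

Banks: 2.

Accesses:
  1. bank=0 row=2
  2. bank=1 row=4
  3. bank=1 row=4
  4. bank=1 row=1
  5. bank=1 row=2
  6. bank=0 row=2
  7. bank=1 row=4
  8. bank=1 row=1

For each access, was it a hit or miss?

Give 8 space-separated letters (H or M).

Acc 1: bank0 row2 -> MISS (open row2); precharges=0
Acc 2: bank1 row4 -> MISS (open row4); precharges=0
Acc 3: bank1 row4 -> HIT
Acc 4: bank1 row1 -> MISS (open row1); precharges=1
Acc 5: bank1 row2 -> MISS (open row2); precharges=2
Acc 6: bank0 row2 -> HIT
Acc 7: bank1 row4 -> MISS (open row4); precharges=3
Acc 8: bank1 row1 -> MISS (open row1); precharges=4

Answer: M M H M M H M M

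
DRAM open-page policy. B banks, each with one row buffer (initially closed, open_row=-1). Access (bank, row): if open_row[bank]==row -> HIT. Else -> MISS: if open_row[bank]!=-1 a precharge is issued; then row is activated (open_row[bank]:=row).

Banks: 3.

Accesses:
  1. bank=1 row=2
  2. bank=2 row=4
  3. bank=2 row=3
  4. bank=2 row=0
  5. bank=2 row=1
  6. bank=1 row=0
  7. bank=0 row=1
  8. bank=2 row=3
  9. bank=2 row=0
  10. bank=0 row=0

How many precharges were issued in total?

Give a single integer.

Answer: 7

Derivation:
Acc 1: bank1 row2 -> MISS (open row2); precharges=0
Acc 2: bank2 row4 -> MISS (open row4); precharges=0
Acc 3: bank2 row3 -> MISS (open row3); precharges=1
Acc 4: bank2 row0 -> MISS (open row0); precharges=2
Acc 5: bank2 row1 -> MISS (open row1); precharges=3
Acc 6: bank1 row0 -> MISS (open row0); precharges=4
Acc 7: bank0 row1 -> MISS (open row1); precharges=4
Acc 8: bank2 row3 -> MISS (open row3); precharges=5
Acc 9: bank2 row0 -> MISS (open row0); precharges=6
Acc 10: bank0 row0 -> MISS (open row0); precharges=7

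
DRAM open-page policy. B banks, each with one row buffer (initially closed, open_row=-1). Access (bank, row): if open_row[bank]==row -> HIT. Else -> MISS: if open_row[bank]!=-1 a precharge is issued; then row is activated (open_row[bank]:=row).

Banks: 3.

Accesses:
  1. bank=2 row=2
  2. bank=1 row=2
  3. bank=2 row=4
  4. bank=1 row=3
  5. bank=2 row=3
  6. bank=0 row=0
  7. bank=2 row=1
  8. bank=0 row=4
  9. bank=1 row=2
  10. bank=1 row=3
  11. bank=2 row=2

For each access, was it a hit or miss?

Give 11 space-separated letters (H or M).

Answer: M M M M M M M M M M M

Derivation:
Acc 1: bank2 row2 -> MISS (open row2); precharges=0
Acc 2: bank1 row2 -> MISS (open row2); precharges=0
Acc 3: bank2 row4 -> MISS (open row4); precharges=1
Acc 4: bank1 row3 -> MISS (open row3); precharges=2
Acc 5: bank2 row3 -> MISS (open row3); precharges=3
Acc 6: bank0 row0 -> MISS (open row0); precharges=3
Acc 7: bank2 row1 -> MISS (open row1); precharges=4
Acc 8: bank0 row4 -> MISS (open row4); precharges=5
Acc 9: bank1 row2 -> MISS (open row2); precharges=6
Acc 10: bank1 row3 -> MISS (open row3); precharges=7
Acc 11: bank2 row2 -> MISS (open row2); precharges=8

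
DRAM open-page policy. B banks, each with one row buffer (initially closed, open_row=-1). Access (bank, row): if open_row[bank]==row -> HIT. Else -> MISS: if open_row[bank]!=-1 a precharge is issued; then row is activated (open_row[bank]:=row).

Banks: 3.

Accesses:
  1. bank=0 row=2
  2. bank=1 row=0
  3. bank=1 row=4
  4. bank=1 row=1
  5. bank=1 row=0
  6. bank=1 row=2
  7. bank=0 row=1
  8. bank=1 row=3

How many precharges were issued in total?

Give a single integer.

Answer: 6

Derivation:
Acc 1: bank0 row2 -> MISS (open row2); precharges=0
Acc 2: bank1 row0 -> MISS (open row0); precharges=0
Acc 3: bank1 row4 -> MISS (open row4); precharges=1
Acc 4: bank1 row1 -> MISS (open row1); precharges=2
Acc 5: bank1 row0 -> MISS (open row0); precharges=3
Acc 6: bank1 row2 -> MISS (open row2); precharges=4
Acc 7: bank0 row1 -> MISS (open row1); precharges=5
Acc 8: bank1 row3 -> MISS (open row3); precharges=6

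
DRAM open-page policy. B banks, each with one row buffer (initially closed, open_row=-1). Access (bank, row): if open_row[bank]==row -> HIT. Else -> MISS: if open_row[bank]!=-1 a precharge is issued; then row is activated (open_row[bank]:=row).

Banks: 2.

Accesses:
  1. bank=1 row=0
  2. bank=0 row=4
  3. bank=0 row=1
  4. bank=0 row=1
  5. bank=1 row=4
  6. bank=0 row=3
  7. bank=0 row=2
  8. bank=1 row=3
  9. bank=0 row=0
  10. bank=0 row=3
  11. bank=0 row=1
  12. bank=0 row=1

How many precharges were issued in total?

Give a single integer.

Acc 1: bank1 row0 -> MISS (open row0); precharges=0
Acc 2: bank0 row4 -> MISS (open row4); precharges=0
Acc 3: bank0 row1 -> MISS (open row1); precharges=1
Acc 4: bank0 row1 -> HIT
Acc 5: bank1 row4 -> MISS (open row4); precharges=2
Acc 6: bank0 row3 -> MISS (open row3); precharges=3
Acc 7: bank0 row2 -> MISS (open row2); precharges=4
Acc 8: bank1 row3 -> MISS (open row3); precharges=5
Acc 9: bank0 row0 -> MISS (open row0); precharges=6
Acc 10: bank0 row3 -> MISS (open row3); precharges=7
Acc 11: bank0 row1 -> MISS (open row1); precharges=8
Acc 12: bank0 row1 -> HIT

Answer: 8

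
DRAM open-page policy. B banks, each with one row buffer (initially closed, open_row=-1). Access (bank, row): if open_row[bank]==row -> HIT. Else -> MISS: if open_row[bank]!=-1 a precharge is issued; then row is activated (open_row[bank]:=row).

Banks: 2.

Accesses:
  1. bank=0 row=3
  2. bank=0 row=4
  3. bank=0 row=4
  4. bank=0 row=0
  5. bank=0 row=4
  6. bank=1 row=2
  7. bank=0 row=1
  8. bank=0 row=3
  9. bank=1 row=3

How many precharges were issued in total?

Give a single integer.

Acc 1: bank0 row3 -> MISS (open row3); precharges=0
Acc 2: bank0 row4 -> MISS (open row4); precharges=1
Acc 3: bank0 row4 -> HIT
Acc 4: bank0 row0 -> MISS (open row0); precharges=2
Acc 5: bank0 row4 -> MISS (open row4); precharges=3
Acc 6: bank1 row2 -> MISS (open row2); precharges=3
Acc 7: bank0 row1 -> MISS (open row1); precharges=4
Acc 8: bank0 row3 -> MISS (open row3); precharges=5
Acc 9: bank1 row3 -> MISS (open row3); precharges=6

Answer: 6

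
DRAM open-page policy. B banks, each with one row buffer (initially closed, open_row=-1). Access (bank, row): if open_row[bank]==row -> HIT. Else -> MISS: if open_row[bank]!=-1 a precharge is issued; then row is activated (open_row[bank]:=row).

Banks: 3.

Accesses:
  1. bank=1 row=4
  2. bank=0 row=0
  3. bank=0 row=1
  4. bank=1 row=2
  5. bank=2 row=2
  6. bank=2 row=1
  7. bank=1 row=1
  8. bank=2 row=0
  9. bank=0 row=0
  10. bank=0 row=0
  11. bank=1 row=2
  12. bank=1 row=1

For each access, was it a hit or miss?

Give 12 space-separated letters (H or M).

Answer: M M M M M M M M M H M M

Derivation:
Acc 1: bank1 row4 -> MISS (open row4); precharges=0
Acc 2: bank0 row0 -> MISS (open row0); precharges=0
Acc 3: bank0 row1 -> MISS (open row1); precharges=1
Acc 4: bank1 row2 -> MISS (open row2); precharges=2
Acc 5: bank2 row2 -> MISS (open row2); precharges=2
Acc 6: bank2 row1 -> MISS (open row1); precharges=3
Acc 7: bank1 row1 -> MISS (open row1); precharges=4
Acc 8: bank2 row0 -> MISS (open row0); precharges=5
Acc 9: bank0 row0 -> MISS (open row0); precharges=6
Acc 10: bank0 row0 -> HIT
Acc 11: bank1 row2 -> MISS (open row2); precharges=7
Acc 12: bank1 row1 -> MISS (open row1); precharges=8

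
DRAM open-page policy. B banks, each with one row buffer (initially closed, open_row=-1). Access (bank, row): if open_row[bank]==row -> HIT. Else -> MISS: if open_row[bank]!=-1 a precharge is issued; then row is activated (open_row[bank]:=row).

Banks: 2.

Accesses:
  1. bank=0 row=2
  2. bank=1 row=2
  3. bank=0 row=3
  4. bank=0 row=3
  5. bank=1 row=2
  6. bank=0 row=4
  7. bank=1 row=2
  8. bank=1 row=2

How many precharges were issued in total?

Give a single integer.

Answer: 2

Derivation:
Acc 1: bank0 row2 -> MISS (open row2); precharges=0
Acc 2: bank1 row2 -> MISS (open row2); precharges=0
Acc 3: bank0 row3 -> MISS (open row3); precharges=1
Acc 4: bank0 row3 -> HIT
Acc 5: bank1 row2 -> HIT
Acc 6: bank0 row4 -> MISS (open row4); precharges=2
Acc 7: bank1 row2 -> HIT
Acc 8: bank1 row2 -> HIT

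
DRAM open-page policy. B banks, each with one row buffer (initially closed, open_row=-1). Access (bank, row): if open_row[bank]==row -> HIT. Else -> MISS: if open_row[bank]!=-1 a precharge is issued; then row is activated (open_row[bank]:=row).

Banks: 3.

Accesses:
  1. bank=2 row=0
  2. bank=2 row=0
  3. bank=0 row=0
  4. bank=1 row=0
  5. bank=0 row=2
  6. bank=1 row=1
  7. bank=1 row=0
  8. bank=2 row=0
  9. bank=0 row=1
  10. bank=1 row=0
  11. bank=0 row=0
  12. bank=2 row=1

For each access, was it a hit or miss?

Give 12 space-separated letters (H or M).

Answer: M H M M M M M H M H M M

Derivation:
Acc 1: bank2 row0 -> MISS (open row0); precharges=0
Acc 2: bank2 row0 -> HIT
Acc 3: bank0 row0 -> MISS (open row0); precharges=0
Acc 4: bank1 row0 -> MISS (open row0); precharges=0
Acc 5: bank0 row2 -> MISS (open row2); precharges=1
Acc 6: bank1 row1 -> MISS (open row1); precharges=2
Acc 7: bank1 row0 -> MISS (open row0); precharges=3
Acc 8: bank2 row0 -> HIT
Acc 9: bank0 row1 -> MISS (open row1); precharges=4
Acc 10: bank1 row0 -> HIT
Acc 11: bank0 row0 -> MISS (open row0); precharges=5
Acc 12: bank2 row1 -> MISS (open row1); precharges=6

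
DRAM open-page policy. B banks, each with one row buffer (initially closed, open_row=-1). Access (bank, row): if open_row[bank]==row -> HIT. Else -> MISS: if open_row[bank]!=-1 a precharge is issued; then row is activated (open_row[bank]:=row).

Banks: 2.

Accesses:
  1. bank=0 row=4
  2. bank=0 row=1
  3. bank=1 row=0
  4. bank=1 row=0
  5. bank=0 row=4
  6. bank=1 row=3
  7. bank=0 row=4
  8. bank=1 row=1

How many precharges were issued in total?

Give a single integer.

Answer: 4

Derivation:
Acc 1: bank0 row4 -> MISS (open row4); precharges=0
Acc 2: bank0 row1 -> MISS (open row1); precharges=1
Acc 3: bank1 row0 -> MISS (open row0); precharges=1
Acc 4: bank1 row0 -> HIT
Acc 5: bank0 row4 -> MISS (open row4); precharges=2
Acc 6: bank1 row3 -> MISS (open row3); precharges=3
Acc 7: bank0 row4 -> HIT
Acc 8: bank1 row1 -> MISS (open row1); precharges=4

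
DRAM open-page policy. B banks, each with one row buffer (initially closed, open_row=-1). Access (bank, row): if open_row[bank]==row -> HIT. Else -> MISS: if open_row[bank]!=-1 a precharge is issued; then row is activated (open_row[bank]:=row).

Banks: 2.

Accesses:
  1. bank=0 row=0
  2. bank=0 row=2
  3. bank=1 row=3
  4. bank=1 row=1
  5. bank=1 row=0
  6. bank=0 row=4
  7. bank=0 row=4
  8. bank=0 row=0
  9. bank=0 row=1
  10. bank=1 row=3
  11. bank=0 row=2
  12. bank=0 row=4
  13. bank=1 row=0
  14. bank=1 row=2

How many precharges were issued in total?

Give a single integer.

Acc 1: bank0 row0 -> MISS (open row0); precharges=0
Acc 2: bank0 row2 -> MISS (open row2); precharges=1
Acc 3: bank1 row3 -> MISS (open row3); precharges=1
Acc 4: bank1 row1 -> MISS (open row1); precharges=2
Acc 5: bank1 row0 -> MISS (open row0); precharges=3
Acc 6: bank0 row4 -> MISS (open row4); precharges=4
Acc 7: bank0 row4 -> HIT
Acc 8: bank0 row0 -> MISS (open row0); precharges=5
Acc 9: bank0 row1 -> MISS (open row1); precharges=6
Acc 10: bank1 row3 -> MISS (open row3); precharges=7
Acc 11: bank0 row2 -> MISS (open row2); precharges=8
Acc 12: bank0 row4 -> MISS (open row4); precharges=9
Acc 13: bank1 row0 -> MISS (open row0); precharges=10
Acc 14: bank1 row2 -> MISS (open row2); precharges=11

Answer: 11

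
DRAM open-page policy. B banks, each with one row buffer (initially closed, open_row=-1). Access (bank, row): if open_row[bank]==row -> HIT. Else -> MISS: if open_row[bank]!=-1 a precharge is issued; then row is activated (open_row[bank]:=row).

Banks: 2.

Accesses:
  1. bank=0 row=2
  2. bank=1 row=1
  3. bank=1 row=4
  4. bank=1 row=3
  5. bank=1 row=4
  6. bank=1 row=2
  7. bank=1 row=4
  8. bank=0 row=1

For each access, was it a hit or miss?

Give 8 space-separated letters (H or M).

Answer: M M M M M M M M

Derivation:
Acc 1: bank0 row2 -> MISS (open row2); precharges=0
Acc 2: bank1 row1 -> MISS (open row1); precharges=0
Acc 3: bank1 row4 -> MISS (open row4); precharges=1
Acc 4: bank1 row3 -> MISS (open row3); precharges=2
Acc 5: bank1 row4 -> MISS (open row4); precharges=3
Acc 6: bank1 row2 -> MISS (open row2); precharges=4
Acc 7: bank1 row4 -> MISS (open row4); precharges=5
Acc 8: bank0 row1 -> MISS (open row1); precharges=6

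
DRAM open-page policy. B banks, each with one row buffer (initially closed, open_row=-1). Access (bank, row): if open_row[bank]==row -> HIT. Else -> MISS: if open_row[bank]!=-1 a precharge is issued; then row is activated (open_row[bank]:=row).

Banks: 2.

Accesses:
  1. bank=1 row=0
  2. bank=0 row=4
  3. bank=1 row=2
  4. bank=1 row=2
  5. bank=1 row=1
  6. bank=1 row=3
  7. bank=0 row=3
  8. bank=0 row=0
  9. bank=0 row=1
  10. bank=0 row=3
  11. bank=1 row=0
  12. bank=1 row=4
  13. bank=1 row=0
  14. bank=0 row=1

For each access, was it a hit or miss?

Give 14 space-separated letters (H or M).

Acc 1: bank1 row0 -> MISS (open row0); precharges=0
Acc 2: bank0 row4 -> MISS (open row4); precharges=0
Acc 3: bank1 row2 -> MISS (open row2); precharges=1
Acc 4: bank1 row2 -> HIT
Acc 5: bank1 row1 -> MISS (open row1); precharges=2
Acc 6: bank1 row3 -> MISS (open row3); precharges=3
Acc 7: bank0 row3 -> MISS (open row3); precharges=4
Acc 8: bank0 row0 -> MISS (open row0); precharges=5
Acc 9: bank0 row1 -> MISS (open row1); precharges=6
Acc 10: bank0 row3 -> MISS (open row3); precharges=7
Acc 11: bank1 row0 -> MISS (open row0); precharges=8
Acc 12: bank1 row4 -> MISS (open row4); precharges=9
Acc 13: bank1 row0 -> MISS (open row0); precharges=10
Acc 14: bank0 row1 -> MISS (open row1); precharges=11

Answer: M M M H M M M M M M M M M M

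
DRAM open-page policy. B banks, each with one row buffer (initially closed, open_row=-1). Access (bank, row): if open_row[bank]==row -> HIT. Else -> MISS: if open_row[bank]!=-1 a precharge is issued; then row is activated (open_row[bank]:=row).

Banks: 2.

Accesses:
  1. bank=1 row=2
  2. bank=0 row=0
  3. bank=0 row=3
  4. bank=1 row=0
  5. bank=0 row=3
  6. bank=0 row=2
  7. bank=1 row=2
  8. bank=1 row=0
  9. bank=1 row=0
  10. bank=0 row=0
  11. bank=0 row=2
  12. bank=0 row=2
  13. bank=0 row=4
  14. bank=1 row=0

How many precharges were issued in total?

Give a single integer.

Acc 1: bank1 row2 -> MISS (open row2); precharges=0
Acc 2: bank0 row0 -> MISS (open row0); precharges=0
Acc 3: bank0 row3 -> MISS (open row3); precharges=1
Acc 4: bank1 row0 -> MISS (open row0); precharges=2
Acc 5: bank0 row3 -> HIT
Acc 6: bank0 row2 -> MISS (open row2); precharges=3
Acc 7: bank1 row2 -> MISS (open row2); precharges=4
Acc 8: bank1 row0 -> MISS (open row0); precharges=5
Acc 9: bank1 row0 -> HIT
Acc 10: bank0 row0 -> MISS (open row0); precharges=6
Acc 11: bank0 row2 -> MISS (open row2); precharges=7
Acc 12: bank0 row2 -> HIT
Acc 13: bank0 row4 -> MISS (open row4); precharges=8
Acc 14: bank1 row0 -> HIT

Answer: 8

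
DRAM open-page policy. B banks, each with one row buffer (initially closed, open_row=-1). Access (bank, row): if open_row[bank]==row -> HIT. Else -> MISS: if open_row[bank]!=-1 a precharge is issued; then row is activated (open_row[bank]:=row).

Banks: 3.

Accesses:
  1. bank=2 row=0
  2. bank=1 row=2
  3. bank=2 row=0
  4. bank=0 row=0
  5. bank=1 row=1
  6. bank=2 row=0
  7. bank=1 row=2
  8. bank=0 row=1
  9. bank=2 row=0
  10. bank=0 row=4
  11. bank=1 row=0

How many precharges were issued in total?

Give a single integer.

Acc 1: bank2 row0 -> MISS (open row0); precharges=0
Acc 2: bank1 row2 -> MISS (open row2); precharges=0
Acc 3: bank2 row0 -> HIT
Acc 4: bank0 row0 -> MISS (open row0); precharges=0
Acc 5: bank1 row1 -> MISS (open row1); precharges=1
Acc 6: bank2 row0 -> HIT
Acc 7: bank1 row2 -> MISS (open row2); precharges=2
Acc 8: bank0 row1 -> MISS (open row1); precharges=3
Acc 9: bank2 row0 -> HIT
Acc 10: bank0 row4 -> MISS (open row4); precharges=4
Acc 11: bank1 row0 -> MISS (open row0); precharges=5

Answer: 5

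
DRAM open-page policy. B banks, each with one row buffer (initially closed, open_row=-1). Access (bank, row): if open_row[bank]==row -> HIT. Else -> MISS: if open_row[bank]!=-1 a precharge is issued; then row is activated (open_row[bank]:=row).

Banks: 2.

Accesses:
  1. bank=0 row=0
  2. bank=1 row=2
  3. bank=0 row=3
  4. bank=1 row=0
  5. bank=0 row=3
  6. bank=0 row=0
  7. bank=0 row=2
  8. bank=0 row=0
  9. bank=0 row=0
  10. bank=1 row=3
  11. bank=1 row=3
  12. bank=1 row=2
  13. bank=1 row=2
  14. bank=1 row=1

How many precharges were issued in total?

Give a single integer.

Answer: 8

Derivation:
Acc 1: bank0 row0 -> MISS (open row0); precharges=0
Acc 2: bank1 row2 -> MISS (open row2); precharges=0
Acc 3: bank0 row3 -> MISS (open row3); precharges=1
Acc 4: bank1 row0 -> MISS (open row0); precharges=2
Acc 5: bank0 row3 -> HIT
Acc 6: bank0 row0 -> MISS (open row0); precharges=3
Acc 7: bank0 row2 -> MISS (open row2); precharges=4
Acc 8: bank0 row0 -> MISS (open row0); precharges=5
Acc 9: bank0 row0 -> HIT
Acc 10: bank1 row3 -> MISS (open row3); precharges=6
Acc 11: bank1 row3 -> HIT
Acc 12: bank1 row2 -> MISS (open row2); precharges=7
Acc 13: bank1 row2 -> HIT
Acc 14: bank1 row1 -> MISS (open row1); precharges=8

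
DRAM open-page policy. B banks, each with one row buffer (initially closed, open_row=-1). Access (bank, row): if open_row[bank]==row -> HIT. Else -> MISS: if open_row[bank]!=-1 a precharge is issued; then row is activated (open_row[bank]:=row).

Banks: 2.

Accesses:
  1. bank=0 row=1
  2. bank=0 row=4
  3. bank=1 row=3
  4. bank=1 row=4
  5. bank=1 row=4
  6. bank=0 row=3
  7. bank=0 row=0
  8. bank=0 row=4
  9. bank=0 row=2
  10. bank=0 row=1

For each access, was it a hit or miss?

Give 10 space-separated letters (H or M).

Answer: M M M M H M M M M M

Derivation:
Acc 1: bank0 row1 -> MISS (open row1); precharges=0
Acc 2: bank0 row4 -> MISS (open row4); precharges=1
Acc 3: bank1 row3 -> MISS (open row3); precharges=1
Acc 4: bank1 row4 -> MISS (open row4); precharges=2
Acc 5: bank1 row4 -> HIT
Acc 6: bank0 row3 -> MISS (open row3); precharges=3
Acc 7: bank0 row0 -> MISS (open row0); precharges=4
Acc 8: bank0 row4 -> MISS (open row4); precharges=5
Acc 9: bank0 row2 -> MISS (open row2); precharges=6
Acc 10: bank0 row1 -> MISS (open row1); precharges=7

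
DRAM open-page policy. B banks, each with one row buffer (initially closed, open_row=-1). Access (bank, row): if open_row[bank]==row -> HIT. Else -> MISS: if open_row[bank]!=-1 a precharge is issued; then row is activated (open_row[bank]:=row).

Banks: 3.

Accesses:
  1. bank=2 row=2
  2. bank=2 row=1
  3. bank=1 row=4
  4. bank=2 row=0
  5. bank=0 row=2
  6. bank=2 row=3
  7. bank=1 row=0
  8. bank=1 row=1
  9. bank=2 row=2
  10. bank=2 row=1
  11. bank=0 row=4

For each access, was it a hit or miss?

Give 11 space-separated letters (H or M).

Answer: M M M M M M M M M M M

Derivation:
Acc 1: bank2 row2 -> MISS (open row2); precharges=0
Acc 2: bank2 row1 -> MISS (open row1); precharges=1
Acc 3: bank1 row4 -> MISS (open row4); precharges=1
Acc 4: bank2 row0 -> MISS (open row0); precharges=2
Acc 5: bank0 row2 -> MISS (open row2); precharges=2
Acc 6: bank2 row3 -> MISS (open row3); precharges=3
Acc 7: bank1 row0 -> MISS (open row0); precharges=4
Acc 8: bank1 row1 -> MISS (open row1); precharges=5
Acc 9: bank2 row2 -> MISS (open row2); precharges=6
Acc 10: bank2 row1 -> MISS (open row1); precharges=7
Acc 11: bank0 row4 -> MISS (open row4); precharges=8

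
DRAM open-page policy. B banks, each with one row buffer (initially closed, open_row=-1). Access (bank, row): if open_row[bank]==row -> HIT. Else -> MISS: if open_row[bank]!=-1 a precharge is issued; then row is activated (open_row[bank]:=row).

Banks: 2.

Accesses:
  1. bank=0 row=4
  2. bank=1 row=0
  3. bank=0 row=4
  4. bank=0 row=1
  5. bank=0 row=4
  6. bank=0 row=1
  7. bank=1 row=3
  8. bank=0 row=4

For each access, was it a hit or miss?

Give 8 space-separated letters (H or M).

Answer: M M H M M M M M

Derivation:
Acc 1: bank0 row4 -> MISS (open row4); precharges=0
Acc 2: bank1 row0 -> MISS (open row0); precharges=0
Acc 3: bank0 row4 -> HIT
Acc 4: bank0 row1 -> MISS (open row1); precharges=1
Acc 5: bank0 row4 -> MISS (open row4); precharges=2
Acc 6: bank0 row1 -> MISS (open row1); precharges=3
Acc 7: bank1 row3 -> MISS (open row3); precharges=4
Acc 8: bank0 row4 -> MISS (open row4); precharges=5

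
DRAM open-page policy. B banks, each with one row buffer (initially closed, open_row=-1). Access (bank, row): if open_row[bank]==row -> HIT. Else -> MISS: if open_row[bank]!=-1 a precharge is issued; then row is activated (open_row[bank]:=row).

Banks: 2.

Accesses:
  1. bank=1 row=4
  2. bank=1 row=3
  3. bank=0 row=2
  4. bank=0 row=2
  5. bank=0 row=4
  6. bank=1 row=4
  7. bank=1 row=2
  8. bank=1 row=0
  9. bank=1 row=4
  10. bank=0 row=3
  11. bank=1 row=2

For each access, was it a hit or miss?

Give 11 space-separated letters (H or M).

Acc 1: bank1 row4 -> MISS (open row4); precharges=0
Acc 2: bank1 row3 -> MISS (open row3); precharges=1
Acc 3: bank0 row2 -> MISS (open row2); precharges=1
Acc 4: bank0 row2 -> HIT
Acc 5: bank0 row4 -> MISS (open row4); precharges=2
Acc 6: bank1 row4 -> MISS (open row4); precharges=3
Acc 7: bank1 row2 -> MISS (open row2); precharges=4
Acc 8: bank1 row0 -> MISS (open row0); precharges=5
Acc 9: bank1 row4 -> MISS (open row4); precharges=6
Acc 10: bank0 row3 -> MISS (open row3); precharges=7
Acc 11: bank1 row2 -> MISS (open row2); precharges=8

Answer: M M M H M M M M M M M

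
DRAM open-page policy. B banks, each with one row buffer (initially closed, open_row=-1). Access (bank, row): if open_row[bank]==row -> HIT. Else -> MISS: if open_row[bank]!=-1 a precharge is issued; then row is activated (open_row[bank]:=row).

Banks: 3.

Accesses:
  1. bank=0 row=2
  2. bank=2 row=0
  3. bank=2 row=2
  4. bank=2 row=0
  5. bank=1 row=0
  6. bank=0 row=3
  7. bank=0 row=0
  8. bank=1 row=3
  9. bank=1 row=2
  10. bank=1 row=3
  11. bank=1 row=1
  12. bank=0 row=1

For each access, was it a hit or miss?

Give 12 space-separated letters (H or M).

Acc 1: bank0 row2 -> MISS (open row2); precharges=0
Acc 2: bank2 row0 -> MISS (open row0); precharges=0
Acc 3: bank2 row2 -> MISS (open row2); precharges=1
Acc 4: bank2 row0 -> MISS (open row0); precharges=2
Acc 5: bank1 row0 -> MISS (open row0); precharges=2
Acc 6: bank0 row3 -> MISS (open row3); precharges=3
Acc 7: bank0 row0 -> MISS (open row0); precharges=4
Acc 8: bank1 row3 -> MISS (open row3); precharges=5
Acc 9: bank1 row2 -> MISS (open row2); precharges=6
Acc 10: bank1 row3 -> MISS (open row3); precharges=7
Acc 11: bank1 row1 -> MISS (open row1); precharges=8
Acc 12: bank0 row1 -> MISS (open row1); precharges=9

Answer: M M M M M M M M M M M M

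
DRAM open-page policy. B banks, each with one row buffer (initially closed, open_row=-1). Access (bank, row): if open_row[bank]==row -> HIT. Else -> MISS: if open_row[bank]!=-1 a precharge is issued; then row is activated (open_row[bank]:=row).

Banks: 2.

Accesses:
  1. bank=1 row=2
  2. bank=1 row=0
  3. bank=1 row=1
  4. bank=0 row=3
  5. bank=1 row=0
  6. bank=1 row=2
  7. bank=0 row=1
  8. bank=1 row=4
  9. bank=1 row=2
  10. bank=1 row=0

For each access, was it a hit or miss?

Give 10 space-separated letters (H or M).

Acc 1: bank1 row2 -> MISS (open row2); precharges=0
Acc 2: bank1 row0 -> MISS (open row0); precharges=1
Acc 3: bank1 row1 -> MISS (open row1); precharges=2
Acc 4: bank0 row3 -> MISS (open row3); precharges=2
Acc 5: bank1 row0 -> MISS (open row0); precharges=3
Acc 6: bank1 row2 -> MISS (open row2); precharges=4
Acc 7: bank0 row1 -> MISS (open row1); precharges=5
Acc 8: bank1 row4 -> MISS (open row4); precharges=6
Acc 9: bank1 row2 -> MISS (open row2); precharges=7
Acc 10: bank1 row0 -> MISS (open row0); precharges=8

Answer: M M M M M M M M M M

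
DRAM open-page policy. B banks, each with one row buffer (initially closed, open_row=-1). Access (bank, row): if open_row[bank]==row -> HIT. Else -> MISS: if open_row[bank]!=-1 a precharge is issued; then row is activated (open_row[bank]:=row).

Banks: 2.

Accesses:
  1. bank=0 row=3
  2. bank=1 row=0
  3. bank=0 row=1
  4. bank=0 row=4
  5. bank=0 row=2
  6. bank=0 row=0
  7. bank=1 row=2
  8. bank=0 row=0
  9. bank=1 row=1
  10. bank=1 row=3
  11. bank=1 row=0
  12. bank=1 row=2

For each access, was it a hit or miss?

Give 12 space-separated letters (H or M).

Answer: M M M M M M M H M M M M

Derivation:
Acc 1: bank0 row3 -> MISS (open row3); precharges=0
Acc 2: bank1 row0 -> MISS (open row0); precharges=0
Acc 3: bank0 row1 -> MISS (open row1); precharges=1
Acc 4: bank0 row4 -> MISS (open row4); precharges=2
Acc 5: bank0 row2 -> MISS (open row2); precharges=3
Acc 6: bank0 row0 -> MISS (open row0); precharges=4
Acc 7: bank1 row2 -> MISS (open row2); precharges=5
Acc 8: bank0 row0 -> HIT
Acc 9: bank1 row1 -> MISS (open row1); precharges=6
Acc 10: bank1 row3 -> MISS (open row3); precharges=7
Acc 11: bank1 row0 -> MISS (open row0); precharges=8
Acc 12: bank1 row2 -> MISS (open row2); precharges=9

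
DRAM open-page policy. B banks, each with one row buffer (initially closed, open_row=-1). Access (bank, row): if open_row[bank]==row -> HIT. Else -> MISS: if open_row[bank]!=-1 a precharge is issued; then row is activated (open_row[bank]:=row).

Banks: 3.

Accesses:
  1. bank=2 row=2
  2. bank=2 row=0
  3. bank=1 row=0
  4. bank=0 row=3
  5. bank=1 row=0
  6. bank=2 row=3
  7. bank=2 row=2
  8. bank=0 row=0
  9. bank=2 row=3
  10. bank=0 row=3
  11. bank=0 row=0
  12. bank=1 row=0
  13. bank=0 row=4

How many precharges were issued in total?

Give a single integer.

Acc 1: bank2 row2 -> MISS (open row2); precharges=0
Acc 2: bank2 row0 -> MISS (open row0); precharges=1
Acc 3: bank1 row0 -> MISS (open row0); precharges=1
Acc 4: bank0 row3 -> MISS (open row3); precharges=1
Acc 5: bank1 row0 -> HIT
Acc 6: bank2 row3 -> MISS (open row3); precharges=2
Acc 7: bank2 row2 -> MISS (open row2); precharges=3
Acc 8: bank0 row0 -> MISS (open row0); precharges=4
Acc 9: bank2 row3 -> MISS (open row3); precharges=5
Acc 10: bank0 row3 -> MISS (open row3); precharges=6
Acc 11: bank0 row0 -> MISS (open row0); precharges=7
Acc 12: bank1 row0 -> HIT
Acc 13: bank0 row4 -> MISS (open row4); precharges=8

Answer: 8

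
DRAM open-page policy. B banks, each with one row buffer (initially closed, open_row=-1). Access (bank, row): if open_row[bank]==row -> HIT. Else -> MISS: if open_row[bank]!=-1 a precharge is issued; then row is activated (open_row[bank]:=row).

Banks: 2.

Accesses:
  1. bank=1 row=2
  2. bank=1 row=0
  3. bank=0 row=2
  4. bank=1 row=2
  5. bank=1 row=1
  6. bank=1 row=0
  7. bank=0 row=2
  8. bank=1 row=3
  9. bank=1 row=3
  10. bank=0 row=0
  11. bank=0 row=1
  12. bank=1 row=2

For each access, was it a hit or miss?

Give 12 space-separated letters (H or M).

Answer: M M M M M M H M H M M M

Derivation:
Acc 1: bank1 row2 -> MISS (open row2); precharges=0
Acc 2: bank1 row0 -> MISS (open row0); precharges=1
Acc 3: bank0 row2 -> MISS (open row2); precharges=1
Acc 4: bank1 row2 -> MISS (open row2); precharges=2
Acc 5: bank1 row1 -> MISS (open row1); precharges=3
Acc 6: bank1 row0 -> MISS (open row0); precharges=4
Acc 7: bank0 row2 -> HIT
Acc 8: bank1 row3 -> MISS (open row3); precharges=5
Acc 9: bank1 row3 -> HIT
Acc 10: bank0 row0 -> MISS (open row0); precharges=6
Acc 11: bank0 row1 -> MISS (open row1); precharges=7
Acc 12: bank1 row2 -> MISS (open row2); precharges=8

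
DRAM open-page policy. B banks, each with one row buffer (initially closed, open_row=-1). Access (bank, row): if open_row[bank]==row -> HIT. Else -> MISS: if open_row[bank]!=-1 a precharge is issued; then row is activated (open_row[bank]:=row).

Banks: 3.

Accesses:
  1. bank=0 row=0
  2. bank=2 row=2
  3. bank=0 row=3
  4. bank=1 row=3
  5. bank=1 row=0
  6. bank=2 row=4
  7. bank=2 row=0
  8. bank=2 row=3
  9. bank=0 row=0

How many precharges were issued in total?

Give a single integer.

Answer: 6

Derivation:
Acc 1: bank0 row0 -> MISS (open row0); precharges=0
Acc 2: bank2 row2 -> MISS (open row2); precharges=0
Acc 3: bank0 row3 -> MISS (open row3); precharges=1
Acc 4: bank1 row3 -> MISS (open row3); precharges=1
Acc 5: bank1 row0 -> MISS (open row0); precharges=2
Acc 6: bank2 row4 -> MISS (open row4); precharges=3
Acc 7: bank2 row0 -> MISS (open row0); precharges=4
Acc 8: bank2 row3 -> MISS (open row3); precharges=5
Acc 9: bank0 row0 -> MISS (open row0); precharges=6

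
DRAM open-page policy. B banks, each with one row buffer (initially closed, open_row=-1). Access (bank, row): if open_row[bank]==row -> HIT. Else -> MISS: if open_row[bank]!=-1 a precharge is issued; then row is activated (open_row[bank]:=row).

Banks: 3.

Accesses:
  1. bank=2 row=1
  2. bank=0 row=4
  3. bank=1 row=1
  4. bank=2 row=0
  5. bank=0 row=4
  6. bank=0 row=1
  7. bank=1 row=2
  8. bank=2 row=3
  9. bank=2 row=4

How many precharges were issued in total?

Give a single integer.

Answer: 5

Derivation:
Acc 1: bank2 row1 -> MISS (open row1); precharges=0
Acc 2: bank0 row4 -> MISS (open row4); precharges=0
Acc 3: bank1 row1 -> MISS (open row1); precharges=0
Acc 4: bank2 row0 -> MISS (open row0); precharges=1
Acc 5: bank0 row4 -> HIT
Acc 6: bank0 row1 -> MISS (open row1); precharges=2
Acc 7: bank1 row2 -> MISS (open row2); precharges=3
Acc 8: bank2 row3 -> MISS (open row3); precharges=4
Acc 9: bank2 row4 -> MISS (open row4); precharges=5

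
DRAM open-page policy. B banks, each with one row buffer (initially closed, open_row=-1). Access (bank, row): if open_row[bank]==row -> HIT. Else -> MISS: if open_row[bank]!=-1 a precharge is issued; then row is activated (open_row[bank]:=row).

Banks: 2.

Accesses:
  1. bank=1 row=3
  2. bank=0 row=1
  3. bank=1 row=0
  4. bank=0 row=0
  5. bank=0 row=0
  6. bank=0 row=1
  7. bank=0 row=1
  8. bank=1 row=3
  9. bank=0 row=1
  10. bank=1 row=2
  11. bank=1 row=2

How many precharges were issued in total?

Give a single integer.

Answer: 5

Derivation:
Acc 1: bank1 row3 -> MISS (open row3); precharges=0
Acc 2: bank0 row1 -> MISS (open row1); precharges=0
Acc 3: bank1 row0 -> MISS (open row0); precharges=1
Acc 4: bank0 row0 -> MISS (open row0); precharges=2
Acc 5: bank0 row0 -> HIT
Acc 6: bank0 row1 -> MISS (open row1); precharges=3
Acc 7: bank0 row1 -> HIT
Acc 8: bank1 row3 -> MISS (open row3); precharges=4
Acc 9: bank0 row1 -> HIT
Acc 10: bank1 row2 -> MISS (open row2); precharges=5
Acc 11: bank1 row2 -> HIT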